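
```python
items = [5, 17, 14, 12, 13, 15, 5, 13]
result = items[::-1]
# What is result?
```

items has length 8. The slice items[::-1] selects indices [7, 6, 5, 4, 3, 2, 1, 0] (7->13, 6->5, 5->15, 4->13, 3->12, 2->14, 1->17, 0->5), giving [13, 5, 15, 13, 12, 14, 17, 5].

[13, 5, 15, 13, 12, 14, 17, 5]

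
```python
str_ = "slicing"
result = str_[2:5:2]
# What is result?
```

str_ has length 7. The slice str_[2:5:2] selects indices [2, 4] (2->'i', 4->'i'), giving 'ii'.

'ii'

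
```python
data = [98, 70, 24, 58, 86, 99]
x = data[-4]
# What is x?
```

data has length 6. Negative index -4 maps to positive index 6 + (-4) = 2. data[2] = 24.

24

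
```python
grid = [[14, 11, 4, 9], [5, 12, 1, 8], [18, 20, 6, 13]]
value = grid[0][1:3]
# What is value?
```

grid[0] = [14, 11, 4, 9]. grid[0] has length 4. The slice grid[0][1:3] selects indices [1, 2] (1->11, 2->4), giving [11, 4].

[11, 4]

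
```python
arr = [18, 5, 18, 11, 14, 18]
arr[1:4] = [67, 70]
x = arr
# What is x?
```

arr starts as [18, 5, 18, 11, 14, 18] (length 6). The slice arr[1:4] covers indices [1, 2, 3] with values [5, 18, 11]. Replacing that slice with [67, 70] (different length) produces [18, 67, 70, 14, 18].

[18, 67, 70, 14, 18]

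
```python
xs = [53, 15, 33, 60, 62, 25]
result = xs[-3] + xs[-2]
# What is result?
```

xs has length 6. Negative index -3 maps to positive index 6 + (-3) = 3. xs[3] = 60.
xs has length 6. Negative index -2 maps to positive index 6 + (-2) = 4. xs[4] = 62.
Sum: 60 + 62 = 122.

122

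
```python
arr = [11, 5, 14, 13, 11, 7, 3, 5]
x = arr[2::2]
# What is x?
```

arr has length 8. The slice arr[2::2] selects indices [2, 4, 6] (2->14, 4->11, 6->3), giving [14, 11, 3].

[14, 11, 3]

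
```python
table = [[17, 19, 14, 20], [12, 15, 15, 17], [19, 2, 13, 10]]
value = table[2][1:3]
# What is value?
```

table[2] = [19, 2, 13, 10]. table[2] has length 4. The slice table[2][1:3] selects indices [1, 2] (1->2, 2->13), giving [2, 13].

[2, 13]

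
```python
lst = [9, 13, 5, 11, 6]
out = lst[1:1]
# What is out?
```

lst has length 5. The slice lst[1:1] resolves to an empty index range, so the result is [].

[]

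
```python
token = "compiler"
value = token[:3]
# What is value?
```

token has length 8. The slice token[:3] selects indices [0, 1, 2] (0->'c', 1->'o', 2->'m'), giving 'com'.

'com'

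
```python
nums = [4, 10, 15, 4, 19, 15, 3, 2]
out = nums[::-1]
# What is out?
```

nums has length 8. The slice nums[::-1] selects indices [7, 6, 5, 4, 3, 2, 1, 0] (7->2, 6->3, 5->15, 4->19, 3->4, 2->15, 1->10, 0->4), giving [2, 3, 15, 19, 4, 15, 10, 4].

[2, 3, 15, 19, 4, 15, 10, 4]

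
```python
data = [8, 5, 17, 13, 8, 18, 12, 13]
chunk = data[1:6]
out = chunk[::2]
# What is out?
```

data has length 8. The slice data[1:6] selects indices [1, 2, 3, 4, 5] (1->5, 2->17, 3->13, 4->8, 5->18), giving [5, 17, 13, 8, 18]. So chunk = [5, 17, 13, 8, 18]. chunk has length 5. The slice chunk[::2] selects indices [0, 2, 4] (0->5, 2->13, 4->18), giving [5, 13, 18].

[5, 13, 18]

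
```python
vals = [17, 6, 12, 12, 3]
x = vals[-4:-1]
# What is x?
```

vals has length 5. The slice vals[-4:-1] selects indices [1, 2, 3] (1->6, 2->12, 3->12), giving [6, 12, 12].

[6, 12, 12]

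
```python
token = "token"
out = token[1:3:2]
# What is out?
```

token has length 5. The slice token[1:3:2] selects indices [1] (1->'o'), giving 'o'.

'o'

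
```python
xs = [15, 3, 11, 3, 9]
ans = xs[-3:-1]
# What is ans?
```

xs has length 5. The slice xs[-3:-1] selects indices [2, 3] (2->11, 3->3), giving [11, 3].

[11, 3]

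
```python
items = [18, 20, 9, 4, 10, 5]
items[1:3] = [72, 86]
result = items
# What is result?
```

items starts as [18, 20, 9, 4, 10, 5] (length 6). The slice items[1:3] covers indices [1, 2] with values [20, 9]. Replacing that slice with [72, 86] (same length) produces [18, 72, 86, 4, 10, 5].

[18, 72, 86, 4, 10, 5]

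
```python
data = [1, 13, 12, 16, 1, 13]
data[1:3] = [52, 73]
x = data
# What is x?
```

data starts as [1, 13, 12, 16, 1, 13] (length 6). The slice data[1:3] covers indices [1, 2] with values [13, 12]. Replacing that slice with [52, 73] (same length) produces [1, 52, 73, 16, 1, 13].

[1, 52, 73, 16, 1, 13]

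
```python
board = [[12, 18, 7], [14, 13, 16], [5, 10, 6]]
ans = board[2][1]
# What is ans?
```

board[2] = [5, 10, 6]. Taking column 1 of that row yields 10.

10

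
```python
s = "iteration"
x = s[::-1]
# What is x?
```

s has length 9. The slice s[::-1] selects indices [8, 7, 6, 5, 4, 3, 2, 1, 0] (8->'n', 7->'o', 6->'i', 5->'t', 4->'a', 3->'r', 2->'e', 1->'t', 0->'i'), giving 'noitareti'.

'noitareti'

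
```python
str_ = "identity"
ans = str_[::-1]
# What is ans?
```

str_ has length 8. The slice str_[::-1] selects indices [7, 6, 5, 4, 3, 2, 1, 0] (7->'y', 6->'t', 5->'i', 4->'t', 3->'n', 2->'e', 1->'d', 0->'i'), giving 'ytitnedi'.

'ytitnedi'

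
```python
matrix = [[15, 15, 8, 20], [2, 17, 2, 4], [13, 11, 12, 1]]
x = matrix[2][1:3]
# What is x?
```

matrix[2] = [13, 11, 12, 1]. matrix[2] has length 4. The slice matrix[2][1:3] selects indices [1, 2] (1->11, 2->12), giving [11, 12].

[11, 12]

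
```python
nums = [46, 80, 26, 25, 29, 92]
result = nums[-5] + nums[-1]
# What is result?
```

nums has length 6. Negative index -5 maps to positive index 6 + (-5) = 1. nums[1] = 80.
nums has length 6. Negative index -1 maps to positive index 6 + (-1) = 5. nums[5] = 92.
Sum: 80 + 92 = 172.

172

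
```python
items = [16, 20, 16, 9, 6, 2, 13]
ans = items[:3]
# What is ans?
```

items has length 7. The slice items[:3] selects indices [0, 1, 2] (0->16, 1->20, 2->16), giving [16, 20, 16].

[16, 20, 16]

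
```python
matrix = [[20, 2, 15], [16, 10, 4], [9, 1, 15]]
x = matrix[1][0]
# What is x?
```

matrix[1] = [16, 10, 4]. Taking column 0 of that row yields 16.

16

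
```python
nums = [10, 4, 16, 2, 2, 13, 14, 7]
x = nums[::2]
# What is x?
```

nums has length 8. The slice nums[::2] selects indices [0, 2, 4, 6] (0->10, 2->16, 4->2, 6->14), giving [10, 16, 2, 14].

[10, 16, 2, 14]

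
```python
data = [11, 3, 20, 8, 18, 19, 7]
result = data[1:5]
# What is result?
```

data has length 7. The slice data[1:5] selects indices [1, 2, 3, 4] (1->3, 2->20, 3->8, 4->18), giving [3, 20, 8, 18].

[3, 20, 8, 18]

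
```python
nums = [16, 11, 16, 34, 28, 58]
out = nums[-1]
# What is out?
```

nums has length 6. Negative index -1 maps to positive index 6 + (-1) = 5. nums[5] = 58.

58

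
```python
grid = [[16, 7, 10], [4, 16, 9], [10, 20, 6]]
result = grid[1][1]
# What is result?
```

grid[1] = [4, 16, 9]. Taking column 1 of that row yields 16.

16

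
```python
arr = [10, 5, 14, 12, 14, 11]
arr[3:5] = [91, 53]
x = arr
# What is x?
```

arr starts as [10, 5, 14, 12, 14, 11] (length 6). The slice arr[3:5] covers indices [3, 4] with values [12, 14]. Replacing that slice with [91, 53] (same length) produces [10, 5, 14, 91, 53, 11].

[10, 5, 14, 91, 53, 11]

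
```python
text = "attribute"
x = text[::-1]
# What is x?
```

text has length 9. The slice text[::-1] selects indices [8, 7, 6, 5, 4, 3, 2, 1, 0] (8->'e', 7->'t', 6->'u', 5->'b', 4->'i', 3->'r', 2->'t', 1->'t', 0->'a'), giving 'etubirtta'.

'etubirtta'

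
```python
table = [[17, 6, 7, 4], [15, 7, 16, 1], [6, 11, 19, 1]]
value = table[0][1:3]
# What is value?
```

table[0] = [17, 6, 7, 4]. table[0] has length 4. The slice table[0][1:3] selects indices [1, 2] (1->6, 2->7), giving [6, 7].

[6, 7]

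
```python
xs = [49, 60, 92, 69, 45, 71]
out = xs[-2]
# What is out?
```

xs has length 6. Negative index -2 maps to positive index 6 + (-2) = 4. xs[4] = 45.

45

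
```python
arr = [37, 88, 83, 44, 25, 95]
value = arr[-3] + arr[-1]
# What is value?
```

arr has length 6. Negative index -3 maps to positive index 6 + (-3) = 3. arr[3] = 44.
arr has length 6. Negative index -1 maps to positive index 6 + (-1) = 5. arr[5] = 95.
Sum: 44 + 95 = 139.

139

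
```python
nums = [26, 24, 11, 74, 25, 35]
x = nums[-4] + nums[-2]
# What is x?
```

nums has length 6. Negative index -4 maps to positive index 6 + (-4) = 2. nums[2] = 11.
nums has length 6. Negative index -2 maps to positive index 6 + (-2) = 4. nums[4] = 25.
Sum: 11 + 25 = 36.

36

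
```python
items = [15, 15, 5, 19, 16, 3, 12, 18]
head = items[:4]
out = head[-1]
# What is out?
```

items has length 8. The slice items[:4] selects indices [0, 1, 2, 3] (0->15, 1->15, 2->5, 3->19), giving [15, 15, 5, 19]. So head = [15, 15, 5, 19]. Then head[-1] = 19.

19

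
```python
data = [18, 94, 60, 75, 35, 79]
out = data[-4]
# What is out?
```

data has length 6. Negative index -4 maps to positive index 6 + (-4) = 2. data[2] = 60.

60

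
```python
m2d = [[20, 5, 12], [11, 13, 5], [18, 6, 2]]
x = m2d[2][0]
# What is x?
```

m2d[2] = [18, 6, 2]. Taking column 0 of that row yields 18.

18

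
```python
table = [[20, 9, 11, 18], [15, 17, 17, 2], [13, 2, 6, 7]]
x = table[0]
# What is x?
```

table has 3 rows. Row 0 is [20, 9, 11, 18].

[20, 9, 11, 18]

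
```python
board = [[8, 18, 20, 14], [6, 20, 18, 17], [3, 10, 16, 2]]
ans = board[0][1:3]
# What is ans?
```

board[0] = [8, 18, 20, 14]. board[0] has length 4. The slice board[0][1:3] selects indices [1, 2] (1->18, 2->20), giving [18, 20].

[18, 20]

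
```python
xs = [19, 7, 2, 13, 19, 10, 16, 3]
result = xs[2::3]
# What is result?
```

xs has length 8. The slice xs[2::3] selects indices [2, 5] (2->2, 5->10), giving [2, 10].

[2, 10]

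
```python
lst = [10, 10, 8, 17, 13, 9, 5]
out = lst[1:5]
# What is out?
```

lst has length 7. The slice lst[1:5] selects indices [1, 2, 3, 4] (1->10, 2->8, 3->17, 4->13), giving [10, 8, 17, 13].

[10, 8, 17, 13]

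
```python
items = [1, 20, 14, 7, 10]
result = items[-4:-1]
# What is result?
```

items has length 5. The slice items[-4:-1] selects indices [1, 2, 3] (1->20, 2->14, 3->7), giving [20, 14, 7].

[20, 14, 7]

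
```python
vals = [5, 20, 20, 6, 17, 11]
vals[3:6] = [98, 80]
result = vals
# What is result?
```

vals starts as [5, 20, 20, 6, 17, 11] (length 6). The slice vals[3:6] covers indices [3, 4, 5] with values [6, 17, 11]. Replacing that slice with [98, 80] (different length) produces [5, 20, 20, 98, 80].

[5, 20, 20, 98, 80]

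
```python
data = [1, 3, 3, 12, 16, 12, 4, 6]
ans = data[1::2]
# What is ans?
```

data has length 8. The slice data[1::2] selects indices [1, 3, 5, 7] (1->3, 3->12, 5->12, 7->6), giving [3, 12, 12, 6].

[3, 12, 12, 6]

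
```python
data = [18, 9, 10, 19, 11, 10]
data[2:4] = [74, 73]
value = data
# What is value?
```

data starts as [18, 9, 10, 19, 11, 10] (length 6). The slice data[2:4] covers indices [2, 3] with values [10, 19]. Replacing that slice with [74, 73] (same length) produces [18, 9, 74, 73, 11, 10].

[18, 9, 74, 73, 11, 10]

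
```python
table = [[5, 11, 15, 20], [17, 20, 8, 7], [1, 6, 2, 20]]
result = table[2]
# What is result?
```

table has 3 rows. Row 2 is [1, 6, 2, 20].

[1, 6, 2, 20]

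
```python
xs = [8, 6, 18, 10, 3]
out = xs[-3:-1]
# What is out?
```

xs has length 5. The slice xs[-3:-1] selects indices [2, 3] (2->18, 3->10), giving [18, 10].

[18, 10]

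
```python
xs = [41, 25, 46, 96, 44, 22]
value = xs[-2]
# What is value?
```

xs has length 6. Negative index -2 maps to positive index 6 + (-2) = 4. xs[4] = 44.

44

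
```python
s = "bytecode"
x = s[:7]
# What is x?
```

s has length 8. The slice s[:7] selects indices [0, 1, 2, 3, 4, 5, 6] (0->'b', 1->'y', 2->'t', 3->'e', 4->'c', 5->'o', 6->'d'), giving 'bytecod'.

'bytecod'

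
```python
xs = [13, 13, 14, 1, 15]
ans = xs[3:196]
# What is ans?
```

xs has length 5. The slice xs[3:196] selects indices [3, 4] (3->1, 4->15), giving [1, 15].

[1, 15]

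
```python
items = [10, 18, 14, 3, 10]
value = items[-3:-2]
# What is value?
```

items has length 5. The slice items[-3:-2] selects indices [2] (2->14), giving [14].

[14]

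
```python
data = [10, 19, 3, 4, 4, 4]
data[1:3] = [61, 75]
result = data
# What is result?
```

data starts as [10, 19, 3, 4, 4, 4] (length 6). The slice data[1:3] covers indices [1, 2] with values [19, 3]. Replacing that slice with [61, 75] (same length) produces [10, 61, 75, 4, 4, 4].

[10, 61, 75, 4, 4, 4]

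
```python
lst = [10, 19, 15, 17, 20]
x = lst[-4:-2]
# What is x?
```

lst has length 5. The slice lst[-4:-2] selects indices [1, 2] (1->19, 2->15), giving [19, 15].

[19, 15]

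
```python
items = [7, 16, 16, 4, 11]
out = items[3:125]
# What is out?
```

items has length 5. The slice items[3:125] selects indices [3, 4] (3->4, 4->11), giving [4, 11].

[4, 11]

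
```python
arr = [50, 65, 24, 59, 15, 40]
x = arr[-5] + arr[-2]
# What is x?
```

arr has length 6. Negative index -5 maps to positive index 6 + (-5) = 1. arr[1] = 65.
arr has length 6. Negative index -2 maps to positive index 6 + (-2) = 4. arr[4] = 15.
Sum: 65 + 15 = 80.

80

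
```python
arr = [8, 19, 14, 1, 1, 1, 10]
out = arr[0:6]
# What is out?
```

arr has length 7. The slice arr[0:6] selects indices [0, 1, 2, 3, 4, 5] (0->8, 1->19, 2->14, 3->1, 4->1, 5->1), giving [8, 19, 14, 1, 1, 1].

[8, 19, 14, 1, 1, 1]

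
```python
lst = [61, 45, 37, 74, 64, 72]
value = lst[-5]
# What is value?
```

lst has length 6. Negative index -5 maps to positive index 6 + (-5) = 1. lst[1] = 45.

45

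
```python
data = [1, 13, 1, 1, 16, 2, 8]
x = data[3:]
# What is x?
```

data has length 7. The slice data[3:] selects indices [3, 4, 5, 6] (3->1, 4->16, 5->2, 6->8), giving [1, 16, 2, 8].

[1, 16, 2, 8]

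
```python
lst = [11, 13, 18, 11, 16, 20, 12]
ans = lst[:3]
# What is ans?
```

lst has length 7. The slice lst[:3] selects indices [0, 1, 2] (0->11, 1->13, 2->18), giving [11, 13, 18].

[11, 13, 18]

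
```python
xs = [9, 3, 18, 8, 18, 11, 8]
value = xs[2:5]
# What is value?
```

xs has length 7. The slice xs[2:5] selects indices [2, 3, 4] (2->18, 3->8, 4->18), giving [18, 8, 18].

[18, 8, 18]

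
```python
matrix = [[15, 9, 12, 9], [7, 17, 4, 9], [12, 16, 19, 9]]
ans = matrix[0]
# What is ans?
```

matrix has 3 rows. Row 0 is [15, 9, 12, 9].

[15, 9, 12, 9]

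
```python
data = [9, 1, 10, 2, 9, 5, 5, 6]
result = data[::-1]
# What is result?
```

data has length 8. The slice data[::-1] selects indices [7, 6, 5, 4, 3, 2, 1, 0] (7->6, 6->5, 5->5, 4->9, 3->2, 2->10, 1->1, 0->9), giving [6, 5, 5, 9, 2, 10, 1, 9].

[6, 5, 5, 9, 2, 10, 1, 9]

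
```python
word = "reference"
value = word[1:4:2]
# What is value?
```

word has length 9. The slice word[1:4:2] selects indices [1, 3] (1->'e', 3->'e'), giving 'ee'.

'ee'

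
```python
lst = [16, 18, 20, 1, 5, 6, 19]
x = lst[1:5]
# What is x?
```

lst has length 7. The slice lst[1:5] selects indices [1, 2, 3, 4] (1->18, 2->20, 3->1, 4->5), giving [18, 20, 1, 5].

[18, 20, 1, 5]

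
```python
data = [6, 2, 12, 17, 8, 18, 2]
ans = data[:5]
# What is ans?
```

data has length 7. The slice data[:5] selects indices [0, 1, 2, 3, 4] (0->6, 1->2, 2->12, 3->17, 4->8), giving [6, 2, 12, 17, 8].

[6, 2, 12, 17, 8]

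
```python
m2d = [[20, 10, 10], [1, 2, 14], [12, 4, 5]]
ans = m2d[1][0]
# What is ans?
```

m2d[1] = [1, 2, 14]. Taking column 0 of that row yields 1.

1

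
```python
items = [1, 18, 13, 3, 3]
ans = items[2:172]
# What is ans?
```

items has length 5. The slice items[2:172] selects indices [2, 3, 4] (2->13, 3->3, 4->3), giving [13, 3, 3].

[13, 3, 3]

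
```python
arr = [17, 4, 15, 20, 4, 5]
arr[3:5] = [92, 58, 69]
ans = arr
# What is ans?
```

arr starts as [17, 4, 15, 20, 4, 5] (length 6). The slice arr[3:5] covers indices [3, 4] with values [20, 4]. Replacing that slice with [92, 58, 69] (different length) produces [17, 4, 15, 92, 58, 69, 5].

[17, 4, 15, 92, 58, 69, 5]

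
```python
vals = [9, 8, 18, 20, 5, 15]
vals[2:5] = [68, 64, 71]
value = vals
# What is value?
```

vals starts as [9, 8, 18, 20, 5, 15] (length 6). The slice vals[2:5] covers indices [2, 3, 4] with values [18, 20, 5]. Replacing that slice with [68, 64, 71] (same length) produces [9, 8, 68, 64, 71, 15].

[9, 8, 68, 64, 71, 15]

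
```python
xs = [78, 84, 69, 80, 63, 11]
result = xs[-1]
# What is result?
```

xs has length 6. Negative index -1 maps to positive index 6 + (-1) = 5. xs[5] = 11.

11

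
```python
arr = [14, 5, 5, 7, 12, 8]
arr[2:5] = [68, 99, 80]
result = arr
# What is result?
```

arr starts as [14, 5, 5, 7, 12, 8] (length 6). The slice arr[2:5] covers indices [2, 3, 4] with values [5, 7, 12]. Replacing that slice with [68, 99, 80] (same length) produces [14, 5, 68, 99, 80, 8].

[14, 5, 68, 99, 80, 8]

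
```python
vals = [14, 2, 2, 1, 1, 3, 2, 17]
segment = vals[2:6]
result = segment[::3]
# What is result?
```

vals has length 8. The slice vals[2:6] selects indices [2, 3, 4, 5] (2->2, 3->1, 4->1, 5->3), giving [2, 1, 1, 3]. So segment = [2, 1, 1, 3]. segment has length 4. The slice segment[::3] selects indices [0, 3] (0->2, 3->3), giving [2, 3].

[2, 3]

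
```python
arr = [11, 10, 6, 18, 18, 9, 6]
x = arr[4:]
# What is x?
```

arr has length 7. The slice arr[4:] selects indices [4, 5, 6] (4->18, 5->9, 6->6), giving [18, 9, 6].

[18, 9, 6]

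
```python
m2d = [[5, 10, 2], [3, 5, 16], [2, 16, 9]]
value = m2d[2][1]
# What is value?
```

m2d[2] = [2, 16, 9]. Taking column 1 of that row yields 16.

16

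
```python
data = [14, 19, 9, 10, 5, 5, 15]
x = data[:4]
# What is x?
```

data has length 7. The slice data[:4] selects indices [0, 1, 2, 3] (0->14, 1->19, 2->9, 3->10), giving [14, 19, 9, 10].

[14, 19, 9, 10]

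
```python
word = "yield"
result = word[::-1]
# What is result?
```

word has length 5. The slice word[::-1] selects indices [4, 3, 2, 1, 0] (4->'d', 3->'l', 2->'e', 1->'i', 0->'y'), giving 'dleiy'.

'dleiy'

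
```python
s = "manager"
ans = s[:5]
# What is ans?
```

s has length 7. The slice s[:5] selects indices [0, 1, 2, 3, 4] (0->'m', 1->'a', 2->'n', 3->'a', 4->'g'), giving 'manag'.

'manag'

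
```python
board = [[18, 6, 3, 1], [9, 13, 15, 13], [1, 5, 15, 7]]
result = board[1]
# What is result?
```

board has 3 rows. Row 1 is [9, 13, 15, 13].

[9, 13, 15, 13]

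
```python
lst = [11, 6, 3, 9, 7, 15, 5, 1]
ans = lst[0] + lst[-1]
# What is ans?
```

lst has length 8. lst[0] = 11.
lst has length 8. Negative index -1 maps to positive index 8 + (-1) = 7. lst[7] = 1.
Sum: 11 + 1 = 12.

12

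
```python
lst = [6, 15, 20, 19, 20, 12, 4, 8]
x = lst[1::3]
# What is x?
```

lst has length 8. The slice lst[1::3] selects indices [1, 4, 7] (1->15, 4->20, 7->8), giving [15, 20, 8].

[15, 20, 8]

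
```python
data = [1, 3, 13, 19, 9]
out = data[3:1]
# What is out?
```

data has length 5. The slice data[3:1] resolves to an empty index range, so the result is [].

[]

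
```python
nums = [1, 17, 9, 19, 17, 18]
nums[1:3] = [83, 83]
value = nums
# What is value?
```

nums starts as [1, 17, 9, 19, 17, 18] (length 6). The slice nums[1:3] covers indices [1, 2] with values [17, 9]. Replacing that slice with [83, 83] (same length) produces [1, 83, 83, 19, 17, 18].

[1, 83, 83, 19, 17, 18]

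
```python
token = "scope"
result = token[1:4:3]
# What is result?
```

token has length 5. The slice token[1:4:3] selects indices [1] (1->'c'), giving 'c'.

'c'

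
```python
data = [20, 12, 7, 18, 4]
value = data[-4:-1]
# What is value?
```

data has length 5. The slice data[-4:-1] selects indices [1, 2, 3] (1->12, 2->7, 3->18), giving [12, 7, 18].

[12, 7, 18]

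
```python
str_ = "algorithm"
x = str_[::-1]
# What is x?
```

str_ has length 9. The slice str_[::-1] selects indices [8, 7, 6, 5, 4, 3, 2, 1, 0] (8->'m', 7->'h', 6->'t', 5->'i', 4->'r', 3->'o', 2->'g', 1->'l', 0->'a'), giving 'mhtirogla'.

'mhtirogla'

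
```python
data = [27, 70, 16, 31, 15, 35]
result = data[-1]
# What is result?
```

data has length 6. Negative index -1 maps to positive index 6 + (-1) = 5. data[5] = 35.

35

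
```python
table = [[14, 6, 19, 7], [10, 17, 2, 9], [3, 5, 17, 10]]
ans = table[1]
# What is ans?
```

table has 3 rows. Row 1 is [10, 17, 2, 9].

[10, 17, 2, 9]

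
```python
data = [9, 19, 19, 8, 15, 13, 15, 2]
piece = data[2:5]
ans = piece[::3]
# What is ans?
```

data has length 8. The slice data[2:5] selects indices [2, 3, 4] (2->19, 3->8, 4->15), giving [19, 8, 15]. So piece = [19, 8, 15]. piece has length 3. The slice piece[::3] selects indices [0] (0->19), giving [19].

[19]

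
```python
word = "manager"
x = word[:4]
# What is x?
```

word has length 7. The slice word[:4] selects indices [0, 1, 2, 3] (0->'m', 1->'a', 2->'n', 3->'a'), giving 'mana'.

'mana'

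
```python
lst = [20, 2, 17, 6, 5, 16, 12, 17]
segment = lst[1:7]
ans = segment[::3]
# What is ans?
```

lst has length 8. The slice lst[1:7] selects indices [1, 2, 3, 4, 5, 6] (1->2, 2->17, 3->6, 4->5, 5->16, 6->12), giving [2, 17, 6, 5, 16, 12]. So segment = [2, 17, 6, 5, 16, 12]. segment has length 6. The slice segment[::3] selects indices [0, 3] (0->2, 3->5), giving [2, 5].

[2, 5]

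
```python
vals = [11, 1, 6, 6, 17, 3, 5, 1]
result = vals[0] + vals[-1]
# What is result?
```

vals has length 8. vals[0] = 11.
vals has length 8. Negative index -1 maps to positive index 8 + (-1) = 7. vals[7] = 1.
Sum: 11 + 1 = 12.

12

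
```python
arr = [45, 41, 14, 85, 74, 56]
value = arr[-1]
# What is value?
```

arr has length 6. Negative index -1 maps to positive index 6 + (-1) = 5. arr[5] = 56.

56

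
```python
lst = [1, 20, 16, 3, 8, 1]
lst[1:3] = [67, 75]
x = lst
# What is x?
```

lst starts as [1, 20, 16, 3, 8, 1] (length 6). The slice lst[1:3] covers indices [1, 2] with values [20, 16]. Replacing that slice with [67, 75] (same length) produces [1, 67, 75, 3, 8, 1].

[1, 67, 75, 3, 8, 1]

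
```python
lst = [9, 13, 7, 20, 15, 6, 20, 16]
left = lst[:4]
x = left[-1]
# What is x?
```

lst has length 8. The slice lst[:4] selects indices [0, 1, 2, 3] (0->9, 1->13, 2->7, 3->20), giving [9, 13, 7, 20]. So left = [9, 13, 7, 20]. Then left[-1] = 20.

20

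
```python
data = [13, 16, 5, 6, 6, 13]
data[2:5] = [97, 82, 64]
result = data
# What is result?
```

data starts as [13, 16, 5, 6, 6, 13] (length 6). The slice data[2:5] covers indices [2, 3, 4] with values [5, 6, 6]. Replacing that slice with [97, 82, 64] (same length) produces [13, 16, 97, 82, 64, 13].

[13, 16, 97, 82, 64, 13]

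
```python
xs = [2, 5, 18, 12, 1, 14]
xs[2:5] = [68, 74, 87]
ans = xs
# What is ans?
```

xs starts as [2, 5, 18, 12, 1, 14] (length 6). The slice xs[2:5] covers indices [2, 3, 4] with values [18, 12, 1]. Replacing that slice with [68, 74, 87] (same length) produces [2, 5, 68, 74, 87, 14].

[2, 5, 68, 74, 87, 14]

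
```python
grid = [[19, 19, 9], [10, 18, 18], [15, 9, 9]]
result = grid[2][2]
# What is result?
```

grid[2] = [15, 9, 9]. Taking column 2 of that row yields 9.

9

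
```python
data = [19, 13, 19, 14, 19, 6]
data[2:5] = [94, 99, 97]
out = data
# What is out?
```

data starts as [19, 13, 19, 14, 19, 6] (length 6). The slice data[2:5] covers indices [2, 3, 4] with values [19, 14, 19]. Replacing that slice with [94, 99, 97] (same length) produces [19, 13, 94, 99, 97, 6].

[19, 13, 94, 99, 97, 6]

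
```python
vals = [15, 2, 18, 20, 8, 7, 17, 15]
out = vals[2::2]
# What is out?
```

vals has length 8. The slice vals[2::2] selects indices [2, 4, 6] (2->18, 4->8, 6->17), giving [18, 8, 17].

[18, 8, 17]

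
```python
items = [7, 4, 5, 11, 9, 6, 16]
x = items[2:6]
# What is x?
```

items has length 7. The slice items[2:6] selects indices [2, 3, 4, 5] (2->5, 3->11, 4->9, 5->6), giving [5, 11, 9, 6].

[5, 11, 9, 6]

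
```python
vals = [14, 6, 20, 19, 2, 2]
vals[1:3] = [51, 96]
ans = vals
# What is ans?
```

vals starts as [14, 6, 20, 19, 2, 2] (length 6). The slice vals[1:3] covers indices [1, 2] with values [6, 20]. Replacing that slice with [51, 96] (same length) produces [14, 51, 96, 19, 2, 2].

[14, 51, 96, 19, 2, 2]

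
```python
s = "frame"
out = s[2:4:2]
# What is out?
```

s has length 5. The slice s[2:4:2] selects indices [2] (2->'a'), giving 'a'.

'a'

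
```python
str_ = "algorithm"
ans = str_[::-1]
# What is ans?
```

str_ has length 9. The slice str_[::-1] selects indices [8, 7, 6, 5, 4, 3, 2, 1, 0] (8->'m', 7->'h', 6->'t', 5->'i', 4->'r', 3->'o', 2->'g', 1->'l', 0->'a'), giving 'mhtirogla'.

'mhtirogla'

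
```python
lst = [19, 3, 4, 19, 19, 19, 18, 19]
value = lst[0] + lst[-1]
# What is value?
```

lst has length 8. lst[0] = 19.
lst has length 8. Negative index -1 maps to positive index 8 + (-1) = 7. lst[7] = 19.
Sum: 19 + 19 = 38.

38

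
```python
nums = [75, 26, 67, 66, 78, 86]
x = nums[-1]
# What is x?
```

nums has length 6. Negative index -1 maps to positive index 6 + (-1) = 5. nums[5] = 86.

86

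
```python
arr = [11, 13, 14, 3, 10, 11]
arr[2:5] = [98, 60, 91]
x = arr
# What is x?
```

arr starts as [11, 13, 14, 3, 10, 11] (length 6). The slice arr[2:5] covers indices [2, 3, 4] with values [14, 3, 10]. Replacing that slice with [98, 60, 91] (same length) produces [11, 13, 98, 60, 91, 11].

[11, 13, 98, 60, 91, 11]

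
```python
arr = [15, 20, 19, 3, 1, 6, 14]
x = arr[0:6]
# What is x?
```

arr has length 7. The slice arr[0:6] selects indices [0, 1, 2, 3, 4, 5] (0->15, 1->20, 2->19, 3->3, 4->1, 5->6), giving [15, 20, 19, 3, 1, 6].

[15, 20, 19, 3, 1, 6]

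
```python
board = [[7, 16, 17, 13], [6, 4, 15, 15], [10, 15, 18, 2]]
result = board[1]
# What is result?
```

board has 3 rows. Row 1 is [6, 4, 15, 15].

[6, 4, 15, 15]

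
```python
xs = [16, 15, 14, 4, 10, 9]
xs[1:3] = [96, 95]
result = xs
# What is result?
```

xs starts as [16, 15, 14, 4, 10, 9] (length 6). The slice xs[1:3] covers indices [1, 2] with values [15, 14]. Replacing that slice with [96, 95] (same length) produces [16, 96, 95, 4, 10, 9].

[16, 96, 95, 4, 10, 9]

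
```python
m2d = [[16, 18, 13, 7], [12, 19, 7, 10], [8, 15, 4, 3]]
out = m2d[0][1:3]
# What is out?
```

m2d[0] = [16, 18, 13, 7]. m2d[0] has length 4. The slice m2d[0][1:3] selects indices [1, 2] (1->18, 2->13), giving [18, 13].

[18, 13]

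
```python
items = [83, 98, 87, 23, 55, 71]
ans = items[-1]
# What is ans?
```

items has length 6. Negative index -1 maps to positive index 6 + (-1) = 5. items[5] = 71.

71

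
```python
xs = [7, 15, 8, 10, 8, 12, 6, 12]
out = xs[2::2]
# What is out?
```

xs has length 8. The slice xs[2::2] selects indices [2, 4, 6] (2->8, 4->8, 6->6), giving [8, 8, 6].

[8, 8, 6]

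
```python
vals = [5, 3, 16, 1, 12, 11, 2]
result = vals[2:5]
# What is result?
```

vals has length 7. The slice vals[2:5] selects indices [2, 3, 4] (2->16, 3->1, 4->12), giving [16, 1, 12].

[16, 1, 12]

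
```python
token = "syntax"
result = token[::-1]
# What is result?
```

token has length 6. The slice token[::-1] selects indices [5, 4, 3, 2, 1, 0] (5->'x', 4->'a', 3->'t', 2->'n', 1->'y', 0->'s'), giving 'xatnys'.

'xatnys'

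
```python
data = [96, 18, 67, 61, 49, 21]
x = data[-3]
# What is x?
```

data has length 6. Negative index -3 maps to positive index 6 + (-3) = 3. data[3] = 61.

61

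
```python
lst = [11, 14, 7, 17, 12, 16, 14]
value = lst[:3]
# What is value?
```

lst has length 7. The slice lst[:3] selects indices [0, 1, 2] (0->11, 1->14, 2->7), giving [11, 14, 7].

[11, 14, 7]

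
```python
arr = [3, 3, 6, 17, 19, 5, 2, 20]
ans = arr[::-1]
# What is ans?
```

arr has length 8. The slice arr[::-1] selects indices [7, 6, 5, 4, 3, 2, 1, 0] (7->20, 6->2, 5->5, 4->19, 3->17, 2->6, 1->3, 0->3), giving [20, 2, 5, 19, 17, 6, 3, 3].

[20, 2, 5, 19, 17, 6, 3, 3]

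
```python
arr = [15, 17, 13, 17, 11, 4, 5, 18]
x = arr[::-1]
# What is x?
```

arr has length 8. The slice arr[::-1] selects indices [7, 6, 5, 4, 3, 2, 1, 0] (7->18, 6->5, 5->4, 4->11, 3->17, 2->13, 1->17, 0->15), giving [18, 5, 4, 11, 17, 13, 17, 15].

[18, 5, 4, 11, 17, 13, 17, 15]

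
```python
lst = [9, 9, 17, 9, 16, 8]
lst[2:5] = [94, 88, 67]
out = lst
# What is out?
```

lst starts as [9, 9, 17, 9, 16, 8] (length 6). The slice lst[2:5] covers indices [2, 3, 4] with values [17, 9, 16]. Replacing that slice with [94, 88, 67] (same length) produces [9, 9, 94, 88, 67, 8].

[9, 9, 94, 88, 67, 8]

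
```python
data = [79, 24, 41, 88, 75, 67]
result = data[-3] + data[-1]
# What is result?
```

data has length 6. Negative index -3 maps to positive index 6 + (-3) = 3. data[3] = 88.
data has length 6. Negative index -1 maps to positive index 6 + (-1) = 5. data[5] = 67.
Sum: 88 + 67 = 155.

155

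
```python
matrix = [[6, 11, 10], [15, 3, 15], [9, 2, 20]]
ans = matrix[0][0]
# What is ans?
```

matrix[0] = [6, 11, 10]. Taking column 0 of that row yields 6.

6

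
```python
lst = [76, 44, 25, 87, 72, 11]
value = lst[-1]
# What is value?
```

lst has length 6. Negative index -1 maps to positive index 6 + (-1) = 5. lst[5] = 11.

11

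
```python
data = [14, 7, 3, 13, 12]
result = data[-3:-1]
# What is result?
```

data has length 5. The slice data[-3:-1] selects indices [2, 3] (2->3, 3->13), giving [3, 13].

[3, 13]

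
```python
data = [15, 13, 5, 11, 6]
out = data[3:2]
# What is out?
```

data has length 5. The slice data[3:2] resolves to an empty index range, so the result is [].

[]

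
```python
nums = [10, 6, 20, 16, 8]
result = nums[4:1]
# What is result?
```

nums has length 5. The slice nums[4:1] resolves to an empty index range, so the result is [].

[]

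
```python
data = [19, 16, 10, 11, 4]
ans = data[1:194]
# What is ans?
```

data has length 5. The slice data[1:194] selects indices [1, 2, 3, 4] (1->16, 2->10, 3->11, 4->4), giving [16, 10, 11, 4].

[16, 10, 11, 4]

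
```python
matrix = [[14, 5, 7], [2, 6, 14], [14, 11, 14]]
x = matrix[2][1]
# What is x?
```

matrix[2] = [14, 11, 14]. Taking column 1 of that row yields 11.

11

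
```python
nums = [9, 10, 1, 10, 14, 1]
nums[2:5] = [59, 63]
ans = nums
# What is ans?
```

nums starts as [9, 10, 1, 10, 14, 1] (length 6). The slice nums[2:5] covers indices [2, 3, 4] with values [1, 10, 14]. Replacing that slice with [59, 63] (different length) produces [9, 10, 59, 63, 1].

[9, 10, 59, 63, 1]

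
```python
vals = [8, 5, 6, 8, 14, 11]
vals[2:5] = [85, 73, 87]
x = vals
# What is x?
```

vals starts as [8, 5, 6, 8, 14, 11] (length 6). The slice vals[2:5] covers indices [2, 3, 4] with values [6, 8, 14]. Replacing that slice with [85, 73, 87] (same length) produces [8, 5, 85, 73, 87, 11].

[8, 5, 85, 73, 87, 11]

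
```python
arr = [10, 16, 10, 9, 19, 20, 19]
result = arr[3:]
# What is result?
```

arr has length 7. The slice arr[3:] selects indices [3, 4, 5, 6] (3->9, 4->19, 5->20, 6->19), giving [9, 19, 20, 19].

[9, 19, 20, 19]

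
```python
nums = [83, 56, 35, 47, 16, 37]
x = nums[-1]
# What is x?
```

nums has length 6. Negative index -1 maps to positive index 6 + (-1) = 5. nums[5] = 37.

37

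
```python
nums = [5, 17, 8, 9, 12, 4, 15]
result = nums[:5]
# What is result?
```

nums has length 7. The slice nums[:5] selects indices [0, 1, 2, 3, 4] (0->5, 1->17, 2->8, 3->9, 4->12), giving [5, 17, 8, 9, 12].

[5, 17, 8, 9, 12]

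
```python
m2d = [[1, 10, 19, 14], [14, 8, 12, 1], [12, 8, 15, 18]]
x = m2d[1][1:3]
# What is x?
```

m2d[1] = [14, 8, 12, 1]. m2d[1] has length 4. The slice m2d[1][1:3] selects indices [1, 2] (1->8, 2->12), giving [8, 12].

[8, 12]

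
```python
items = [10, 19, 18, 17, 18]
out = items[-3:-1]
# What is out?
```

items has length 5. The slice items[-3:-1] selects indices [2, 3] (2->18, 3->17), giving [18, 17].

[18, 17]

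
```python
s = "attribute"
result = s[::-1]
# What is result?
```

s has length 9. The slice s[::-1] selects indices [8, 7, 6, 5, 4, 3, 2, 1, 0] (8->'e', 7->'t', 6->'u', 5->'b', 4->'i', 3->'r', 2->'t', 1->'t', 0->'a'), giving 'etubirtta'.

'etubirtta'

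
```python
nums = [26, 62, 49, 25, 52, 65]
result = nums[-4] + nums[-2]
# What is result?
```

nums has length 6. Negative index -4 maps to positive index 6 + (-4) = 2. nums[2] = 49.
nums has length 6. Negative index -2 maps to positive index 6 + (-2) = 4. nums[4] = 52.
Sum: 49 + 52 = 101.

101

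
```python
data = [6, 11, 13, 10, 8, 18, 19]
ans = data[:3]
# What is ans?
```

data has length 7. The slice data[:3] selects indices [0, 1, 2] (0->6, 1->11, 2->13), giving [6, 11, 13].

[6, 11, 13]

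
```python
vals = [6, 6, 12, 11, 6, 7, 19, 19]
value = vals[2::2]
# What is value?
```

vals has length 8. The slice vals[2::2] selects indices [2, 4, 6] (2->12, 4->6, 6->19), giving [12, 6, 19].

[12, 6, 19]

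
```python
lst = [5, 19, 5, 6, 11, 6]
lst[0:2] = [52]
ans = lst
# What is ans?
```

lst starts as [5, 19, 5, 6, 11, 6] (length 6). The slice lst[0:2] covers indices [0, 1] with values [5, 19]. Replacing that slice with [52] (different length) produces [52, 5, 6, 11, 6].

[52, 5, 6, 11, 6]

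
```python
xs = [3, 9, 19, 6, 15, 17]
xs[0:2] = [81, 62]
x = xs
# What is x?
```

xs starts as [3, 9, 19, 6, 15, 17] (length 6). The slice xs[0:2] covers indices [0, 1] with values [3, 9]. Replacing that slice with [81, 62] (same length) produces [81, 62, 19, 6, 15, 17].

[81, 62, 19, 6, 15, 17]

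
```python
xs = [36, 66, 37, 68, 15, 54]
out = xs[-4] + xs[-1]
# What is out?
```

xs has length 6. Negative index -4 maps to positive index 6 + (-4) = 2. xs[2] = 37.
xs has length 6. Negative index -1 maps to positive index 6 + (-1) = 5. xs[5] = 54.
Sum: 37 + 54 = 91.

91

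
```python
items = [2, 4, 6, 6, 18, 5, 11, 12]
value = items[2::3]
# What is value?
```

items has length 8. The slice items[2::3] selects indices [2, 5] (2->6, 5->5), giving [6, 5].

[6, 5]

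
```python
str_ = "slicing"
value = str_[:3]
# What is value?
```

str_ has length 7. The slice str_[:3] selects indices [0, 1, 2] (0->'s', 1->'l', 2->'i'), giving 'sli'.

'sli'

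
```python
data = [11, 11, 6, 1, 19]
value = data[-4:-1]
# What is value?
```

data has length 5. The slice data[-4:-1] selects indices [1, 2, 3] (1->11, 2->6, 3->1), giving [11, 6, 1].

[11, 6, 1]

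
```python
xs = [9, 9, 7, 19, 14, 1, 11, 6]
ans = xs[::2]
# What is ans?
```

xs has length 8. The slice xs[::2] selects indices [0, 2, 4, 6] (0->9, 2->7, 4->14, 6->11), giving [9, 7, 14, 11].

[9, 7, 14, 11]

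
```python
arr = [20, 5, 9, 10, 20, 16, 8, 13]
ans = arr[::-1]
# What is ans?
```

arr has length 8. The slice arr[::-1] selects indices [7, 6, 5, 4, 3, 2, 1, 0] (7->13, 6->8, 5->16, 4->20, 3->10, 2->9, 1->5, 0->20), giving [13, 8, 16, 20, 10, 9, 5, 20].

[13, 8, 16, 20, 10, 9, 5, 20]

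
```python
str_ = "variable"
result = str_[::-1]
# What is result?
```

str_ has length 8. The slice str_[::-1] selects indices [7, 6, 5, 4, 3, 2, 1, 0] (7->'e', 6->'l', 5->'b', 4->'a', 3->'i', 2->'r', 1->'a', 0->'v'), giving 'elbairav'.

'elbairav'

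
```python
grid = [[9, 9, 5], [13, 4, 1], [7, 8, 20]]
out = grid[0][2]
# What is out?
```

grid[0] = [9, 9, 5]. Taking column 2 of that row yields 5.

5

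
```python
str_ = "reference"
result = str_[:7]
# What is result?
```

str_ has length 9. The slice str_[:7] selects indices [0, 1, 2, 3, 4, 5, 6] (0->'r', 1->'e', 2->'f', 3->'e', 4->'r', 5->'e', 6->'n'), giving 'referen'.

'referen'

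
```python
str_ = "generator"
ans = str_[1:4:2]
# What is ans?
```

str_ has length 9. The slice str_[1:4:2] selects indices [1, 3] (1->'e', 3->'e'), giving 'ee'.

'ee'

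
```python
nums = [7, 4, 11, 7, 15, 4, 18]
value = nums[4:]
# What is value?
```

nums has length 7. The slice nums[4:] selects indices [4, 5, 6] (4->15, 5->4, 6->18), giving [15, 4, 18].

[15, 4, 18]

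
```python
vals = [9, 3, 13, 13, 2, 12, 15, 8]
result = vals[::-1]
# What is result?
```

vals has length 8. The slice vals[::-1] selects indices [7, 6, 5, 4, 3, 2, 1, 0] (7->8, 6->15, 5->12, 4->2, 3->13, 2->13, 1->3, 0->9), giving [8, 15, 12, 2, 13, 13, 3, 9].

[8, 15, 12, 2, 13, 13, 3, 9]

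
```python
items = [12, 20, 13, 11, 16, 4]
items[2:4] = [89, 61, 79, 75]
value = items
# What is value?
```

items starts as [12, 20, 13, 11, 16, 4] (length 6). The slice items[2:4] covers indices [2, 3] with values [13, 11]. Replacing that slice with [89, 61, 79, 75] (different length) produces [12, 20, 89, 61, 79, 75, 16, 4].

[12, 20, 89, 61, 79, 75, 16, 4]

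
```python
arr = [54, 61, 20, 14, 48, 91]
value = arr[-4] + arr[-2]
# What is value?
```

arr has length 6. Negative index -4 maps to positive index 6 + (-4) = 2. arr[2] = 20.
arr has length 6. Negative index -2 maps to positive index 6 + (-2) = 4. arr[4] = 48.
Sum: 20 + 48 = 68.

68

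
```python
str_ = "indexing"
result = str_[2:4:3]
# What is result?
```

str_ has length 8. The slice str_[2:4:3] selects indices [2] (2->'d'), giving 'd'.

'd'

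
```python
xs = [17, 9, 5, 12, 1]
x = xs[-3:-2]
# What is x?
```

xs has length 5. The slice xs[-3:-2] selects indices [2] (2->5), giving [5].

[5]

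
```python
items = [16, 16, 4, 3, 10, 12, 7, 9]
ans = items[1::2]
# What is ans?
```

items has length 8. The slice items[1::2] selects indices [1, 3, 5, 7] (1->16, 3->3, 5->12, 7->9), giving [16, 3, 12, 9].

[16, 3, 12, 9]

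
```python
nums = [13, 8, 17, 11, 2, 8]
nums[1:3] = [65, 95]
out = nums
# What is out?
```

nums starts as [13, 8, 17, 11, 2, 8] (length 6). The slice nums[1:3] covers indices [1, 2] with values [8, 17]. Replacing that slice with [65, 95] (same length) produces [13, 65, 95, 11, 2, 8].

[13, 65, 95, 11, 2, 8]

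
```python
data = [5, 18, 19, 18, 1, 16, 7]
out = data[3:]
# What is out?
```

data has length 7. The slice data[3:] selects indices [3, 4, 5, 6] (3->18, 4->1, 5->16, 6->7), giving [18, 1, 16, 7].

[18, 1, 16, 7]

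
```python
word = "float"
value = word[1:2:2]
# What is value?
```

word has length 5. The slice word[1:2:2] selects indices [1] (1->'l'), giving 'l'.

'l'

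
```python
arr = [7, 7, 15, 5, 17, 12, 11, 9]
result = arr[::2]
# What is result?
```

arr has length 8. The slice arr[::2] selects indices [0, 2, 4, 6] (0->7, 2->15, 4->17, 6->11), giving [7, 15, 17, 11].

[7, 15, 17, 11]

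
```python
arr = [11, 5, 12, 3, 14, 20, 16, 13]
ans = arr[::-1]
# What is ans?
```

arr has length 8. The slice arr[::-1] selects indices [7, 6, 5, 4, 3, 2, 1, 0] (7->13, 6->16, 5->20, 4->14, 3->3, 2->12, 1->5, 0->11), giving [13, 16, 20, 14, 3, 12, 5, 11].

[13, 16, 20, 14, 3, 12, 5, 11]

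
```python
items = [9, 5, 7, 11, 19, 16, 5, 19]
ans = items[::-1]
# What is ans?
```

items has length 8. The slice items[::-1] selects indices [7, 6, 5, 4, 3, 2, 1, 0] (7->19, 6->5, 5->16, 4->19, 3->11, 2->7, 1->5, 0->9), giving [19, 5, 16, 19, 11, 7, 5, 9].

[19, 5, 16, 19, 11, 7, 5, 9]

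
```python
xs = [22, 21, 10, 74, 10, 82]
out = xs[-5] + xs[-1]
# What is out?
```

xs has length 6. Negative index -5 maps to positive index 6 + (-5) = 1. xs[1] = 21.
xs has length 6. Negative index -1 maps to positive index 6 + (-1) = 5. xs[5] = 82.
Sum: 21 + 82 = 103.

103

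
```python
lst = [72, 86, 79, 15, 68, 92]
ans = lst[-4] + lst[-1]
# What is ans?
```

lst has length 6. Negative index -4 maps to positive index 6 + (-4) = 2. lst[2] = 79.
lst has length 6. Negative index -1 maps to positive index 6 + (-1) = 5. lst[5] = 92.
Sum: 79 + 92 = 171.

171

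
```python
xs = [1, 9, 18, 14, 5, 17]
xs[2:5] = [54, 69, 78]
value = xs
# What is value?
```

xs starts as [1, 9, 18, 14, 5, 17] (length 6). The slice xs[2:5] covers indices [2, 3, 4] with values [18, 14, 5]. Replacing that slice with [54, 69, 78] (same length) produces [1, 9, 54, 69, 78, 17].

[1, 9, 54, 69, 78, 17]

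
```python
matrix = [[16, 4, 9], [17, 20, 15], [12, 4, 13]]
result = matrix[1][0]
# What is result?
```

matrix[1] = [17, 20, 15]. Taking column 0 of that row yields 17.

17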